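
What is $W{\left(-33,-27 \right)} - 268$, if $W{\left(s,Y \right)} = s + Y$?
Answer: $-328$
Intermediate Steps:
$W{\left(s,Y \right)} = Y + s$
$W{\left(-33,-27 \right)} - 268 = \left(-27 - 33\right) - 268 = -60 - 268 = -328$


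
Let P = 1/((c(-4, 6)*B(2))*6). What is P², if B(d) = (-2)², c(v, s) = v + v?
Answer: 1/36864 ≈ 2.7127e-5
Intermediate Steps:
c(v, s) = 2*v
B(d) = 4
P = -1/192 (P = 1/(((2*(-4))*4)*6) = 1/(-8*4*6) = 1/(-32*6) = 1/(-192) = -1/192 ≈ -0.0052083)
P² = (-1/192)² = 1/36864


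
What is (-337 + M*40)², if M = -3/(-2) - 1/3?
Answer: 758641/9 ≈ 84294.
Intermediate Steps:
M = 7/6 (M = -3*(-½) - 1*⅓ = 3/2 - ⅓ = 7/6 ≈ 1.1667)
(-337 + M*40)² = (-337 + (7/6)*40)² = (-337 + 140/3)² = (-871/3)² = 758641/9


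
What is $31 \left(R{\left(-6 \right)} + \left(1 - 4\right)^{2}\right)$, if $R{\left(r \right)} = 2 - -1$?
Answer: $372$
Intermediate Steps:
$R{\left(r \right)} = 3$ ($R{\left(r \right)} = 2 + 1 = 3$)
$31 \left(R{\left(-6 \right)} + \left(1 - 4\right)^{2}\right) = 31 \left(3 + \left(1 - 4\right)^{2}\right) = 31 \left(3 + \left(-3\right)^{2}\right) = 31 \left(3 + 9\right) = 31 \cdot 12 = 372$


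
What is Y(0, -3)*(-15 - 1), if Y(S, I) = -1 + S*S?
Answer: 16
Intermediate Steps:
Y(S, I) = -1 + S²
Y(0, -3)*(-15 - 1) = (-1 + 0²)*(-15 - 1) = (-1 + 0)*(-16) = -1*(-16) = 16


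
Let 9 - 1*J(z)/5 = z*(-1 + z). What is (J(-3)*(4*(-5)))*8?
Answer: 2400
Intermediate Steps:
J(z) = 45 - 5*z*(-1 + z)
(J(-3)*(4*(-5)))*8 = ((45 - 5*(-3)² + 5*(-3))*(4*(-5)))*8 = ((45 - 5*9 - 15)*(-20))*8 = ((45 - 45 - 15)*(-20))*8 = -15*(-20)*8 = 300*8 = 2400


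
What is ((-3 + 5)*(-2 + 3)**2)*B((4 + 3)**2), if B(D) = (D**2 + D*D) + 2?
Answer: 9608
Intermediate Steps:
B(D) = 2 + 2*D**2 (B(D) = (D**2 + D**2) + 2 = 2*D**2 + 2 = 2 + 2*D**2)
((-3 + 5)*(-2 + 3)**2)*B((4 + 3)**2) = ((-3 + 5)*(-2 + 3)**2)*(2 + 2*((4 + 3)**2)**2) = (2*1**2)*(2 + 2*(7**2)**2) = (2*1)*(2 + 2*49**2) = 2*(2 + 2*2401) = 2*(2 + 4802) = 2*4804 = 9608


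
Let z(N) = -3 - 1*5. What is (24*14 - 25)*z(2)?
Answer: -2488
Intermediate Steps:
z(N) = -8 (z(N) = -3 - 5 = -8)
(24*14 - 25)*z(2) = (24*14 - 25)*(-8) = (336 - 25)*(-8) = 311*(-8) = -2488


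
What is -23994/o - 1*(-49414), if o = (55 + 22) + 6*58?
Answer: 20976956/425 ≈ 49358.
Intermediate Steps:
o = 425 (o = 77 + 348 = 425)
-23994/o - 1*(-49414) = -23994/425 - 1*(-49414) = -23994*1/425 + 49414 = -23994/425 + 49414 = 20976956/425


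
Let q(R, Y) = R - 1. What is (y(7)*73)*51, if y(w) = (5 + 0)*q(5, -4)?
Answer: 74460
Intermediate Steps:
q(R, Y) = -1 + R
y(w) = 20 (y(w) = (5 + 0)*(-1 + 5) = 5*4 = 20)
(y(7)*73)*51 = (20*73)*51 = 1460*51 = 74460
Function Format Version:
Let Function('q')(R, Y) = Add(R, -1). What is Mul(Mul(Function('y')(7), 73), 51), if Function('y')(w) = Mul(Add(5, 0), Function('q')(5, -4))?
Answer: 74460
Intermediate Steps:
Function('q')(R, Y) = Add(-1, R)
Function('y')(w) = 20 (Function('y')(w) = Mul(Add(5, 0), Add(-1, 5)) = Mul(5, 4) = 20)
Mul(Mul(Function('y')(7), 73), 51) = Mul(Mul(20, 73), 51) = Mul(1460, 51) = 74460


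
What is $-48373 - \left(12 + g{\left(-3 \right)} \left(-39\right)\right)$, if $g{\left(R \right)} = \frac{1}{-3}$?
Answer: $-48398$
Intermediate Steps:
$g{\left(R \right)} = - \frac{1}{3}$
$-48373 - \left(12 + g{\left(-3 \right)} \left(-39\right)\right) = -48373 - \left(12 - -13\right) = -48373 - \left(12 + 13\right) = -48373 - 25 = -48398$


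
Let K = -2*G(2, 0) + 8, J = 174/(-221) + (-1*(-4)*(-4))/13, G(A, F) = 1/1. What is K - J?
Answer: 1772/221 ≈ 8.0181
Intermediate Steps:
G(A, F) = 1
J = -446/221 (J = 174*(-1/221) + (4*(-4))*(1/13) = -174/221 - 16*1/13 = -174/221 - 16/13 = -446/221 ≈ -2.0181)
K = 6 (K = -2*1 + 8 = -2 + 8 = 6)
K - J = 6 - 1*(-446/221) = 6 + 446/221 = 1772/221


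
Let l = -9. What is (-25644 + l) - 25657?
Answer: -51310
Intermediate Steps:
(-25644 + l) - 25657 = (-25644 - 9) - 25657 = -25653 - 25657 = -51310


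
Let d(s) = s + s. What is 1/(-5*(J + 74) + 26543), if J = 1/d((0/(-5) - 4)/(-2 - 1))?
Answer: 8/209369 ≈ 3.8210e-5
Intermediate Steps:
d(s) = 2*s
J = 3/8 (J = 1/(2*((0/(-5) - 4)/(-2 - 1))) = 1/(2*((0*(-⅕) - 4)/(-3))) = 1/(2*((0 - 4)*(-⅓))) = 1/(2*(-4*(-⅓))) = 1/(2*(4/3)) = 1/(8/3) = 3/8 ≈ 0.37500)
1/(-5*(J + 74) + 26543) = 1/(-5*(3/8 + 74) + 26543) = 1/(-5*595/8 + 26543) = 1/(-2975/8 + 26543) = 1/(209369/8) = 8/209369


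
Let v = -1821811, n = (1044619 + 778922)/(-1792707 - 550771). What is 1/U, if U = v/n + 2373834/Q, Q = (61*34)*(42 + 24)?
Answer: 41602264374/97402219869321311 ≈ 4.2712e-7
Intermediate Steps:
n = -1823541/2343478 (n = 1823541/(-2343478) = 1823541*(-1/2343478) = -1823541/2343478 ≈ -0.77813)
Q = 136884 (Q = 2074*66 = 136884)
U = 97402219869321311/41602264374 (U = -1821811/(-1823541/2343478) + 2373834/136884 = -1821811*(-2343478/1823541) + 2373834*(1/136884) = 4269373998658/1823541 + 395639/22814 = 97402219869321311/41602264374 ≈ 2.3413e+6)
1/U = 1/(97402219869321311/41602264374) = 41602264374/97402219869321311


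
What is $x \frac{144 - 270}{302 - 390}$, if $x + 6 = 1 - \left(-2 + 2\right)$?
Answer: $- \frac{315}{44} \approx -7.1591$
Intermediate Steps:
$x = -5$ ($x = -6 + \left(1 - \left(-2 + 2\right)\right) = -6 + \left(1 - 0\right) = -6 + \left(1 + 0\right) = -6 + 1 = -5$)
$x \frac{144 - 270}{302 - 390} = - 5 \frac{144 - 270}{302 - 390} = - 5 \left(- \frac{126}{-88}\right) = - 5 \left(\left(-126\right) \left(- \frac{1}{88}\right)\right) = \left(-5\right) \frac{63}{44} = - \frac{315}{44}$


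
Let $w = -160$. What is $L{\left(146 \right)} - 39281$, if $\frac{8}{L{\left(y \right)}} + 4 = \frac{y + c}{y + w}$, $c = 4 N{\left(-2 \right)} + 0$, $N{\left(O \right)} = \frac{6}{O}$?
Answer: $- \frac{3731751}{95} \approx -39282.0$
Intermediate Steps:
$c = -12$ ($c = 4 \frac{6}{-2} + 0 = 4 \cdot 6 \left(- \frac{1}{2}\right) + 0 = 4 \left(-3\right) + 0 = -12 + 0 = -12$)
$L{\left(y \right)} = \frac{8}{-4 + \frac{-12 + y}{-160 + y}}$ ($L{\left(y \right)} = \frac{8}{-4 + \frac{y - 12}{y - 160}} = \frac{8}{-4 + \frac{-12 + y}{-160 + y}}$)
$L{\left(146 \right)} - 39281 = \frac{8 \left(160 - 146\right)}{-628 + 3 \cdot 146} - 39281 = \frac{8 \left(160 - 146\right)}{-628 + 438} - 39281 = 8 \frac{1}{-190} \cdot 14 - 39281 = 8 \left(- \frac{1}{190}\right) 14 - 39281 = - \frac{56}{95} - 39281 = - \frac{3731751}{95}$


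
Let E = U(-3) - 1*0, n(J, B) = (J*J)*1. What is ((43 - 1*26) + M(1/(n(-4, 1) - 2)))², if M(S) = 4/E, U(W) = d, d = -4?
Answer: 256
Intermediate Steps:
n(J, B) = J² (n(J, B) = J²*1 = J²)
U(W) = -4
E = -4 (E = -4 - 1*0 = -4 + 0 = -4)
M(S) = -1 (M(S) = 4/(-4) = 4*(-¼) = -1)
((43 - 1*26) + M(1/(n(-4, 1) - 2)))² = ((43 - 1*26) - 1)² = ((43 - 26) - 1)² = (17 - 1)² = 16² = 256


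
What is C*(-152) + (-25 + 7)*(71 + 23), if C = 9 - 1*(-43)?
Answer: -9596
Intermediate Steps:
C = 52 (C = 9 + 43 = 52)
C*(-152) + (-25 + 7)*(71 + 23) = 52*(-152) + (-25 + 7)*(71 + 23) = -7904 - 18*94 = -7904 - 1692 = -9596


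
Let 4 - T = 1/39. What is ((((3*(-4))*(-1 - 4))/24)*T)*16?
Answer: 6200/39 ≈ 158.97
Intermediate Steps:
T = 155/39 (T = 4 - 1/39 = 155/39 ≈ 3.9744)
((((3*(-4))*(-1 - 4))/24)*T)*16 = ((((3*(-4))*(-1 - 4))/24)*(155/39))*16 = ((-12*(-5)*(1/24))*(155/39))*16 = ((60*(1/24))*(155/39))*16 = ((5/2)*(155/39))*16 = (775/78)*16 = 6200/39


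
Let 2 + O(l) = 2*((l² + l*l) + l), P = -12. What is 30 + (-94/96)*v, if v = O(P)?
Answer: -12205/24 ≈ -508.54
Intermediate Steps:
O(l) = -2 + 2*l + 4*l² (O(l) = -2 + 2*((l² + l*l) + l) = -2 + 2*((l² + l²) + l) = -2 + 2*(2*l² + l) = -2 + 2*(l + 2*l²) = -2 + (2*l + 4*l²) = -2 + 2*l + 4*l²)
v = 550 (v = -2 + 2*(-12) + 4*(-12)² = -2 - 24 + 4*144 = -2 - 24 + 576 = 550)
30 + (-94/96)*v = 30 - 94/96*550 = 30 - 94*1/96*550 = 30 - 47/48*550 = 30 - 12925/24 = -12205/24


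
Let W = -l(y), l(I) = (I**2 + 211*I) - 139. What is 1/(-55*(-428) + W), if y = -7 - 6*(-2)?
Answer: 1/22599 ≈ 4.4250e-5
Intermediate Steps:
y = 5 (y = -7 + 12 = 5)
l(I) = -139 + I**2 + 211*I
W = -941 (W = -(-139 + 5**2 + 211*5) = -(-139 + 25 + 1055) = -1*941 = -941)
1/(-55*(-428) + W) = 1/(-55*(-428) - 941) = 1/(23540 - 941) = 1/22599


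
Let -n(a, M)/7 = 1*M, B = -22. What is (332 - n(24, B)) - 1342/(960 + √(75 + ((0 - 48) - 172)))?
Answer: 2959678/16759 + 122*I*√145/83795 ≈ 176.6 + 0.017532*I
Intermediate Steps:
n(a, M) = -7*M
(332 - n(24, B)) - 1342/(960 + √(75 + ((0 - 48) - 172))) = (332 - (-7)*(-22)) - 1342/(960 + √(75 + ((0 - 48) - 172))) = (332 - 1*154) - 1342/(960 + √(75 + (-48 - 172))) = (332 - 154) - 1342/(960 + √(75 - 220)) = 178 - 1342/(960 + √(-145)) = 178 - 1342/(960 + I*√145)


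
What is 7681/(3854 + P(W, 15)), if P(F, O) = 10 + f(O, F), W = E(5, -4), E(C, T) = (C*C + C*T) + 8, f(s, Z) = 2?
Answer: 7681/3866 ≈ 1.9868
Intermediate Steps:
E(C, T) = 8 + C² + C*T (E(C, T) = (C² + C*T) + 8 = 8 + C² + C*T)
W = 13 (W = 8 + 5² + 5*(-4) = 8 + 25 - 20 = 13)
P(F, O) = 12 (P(F, O) = 10 + 2 = 12)
7681/(3854 + P(W, 15)) = 7681/(3854 + 12) = 7681/3866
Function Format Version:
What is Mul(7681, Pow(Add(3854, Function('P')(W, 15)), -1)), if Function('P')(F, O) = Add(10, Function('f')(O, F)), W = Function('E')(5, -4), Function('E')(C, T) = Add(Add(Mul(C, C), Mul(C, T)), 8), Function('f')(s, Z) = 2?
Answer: Rational(7681, 3866) ≈ 1.9868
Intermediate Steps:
Function('E')(C, T) = Add(8, Pow(C, 2), Mul(C, T)) (Function('E')(C, T) = Add(Add(Pow(C, 2), Mul(C, T)), 8) = Add(8, Pow(C, 2), Mul(C, T)))
W = 13 (W = Add(8, Pow(5, 2), Mul(5, -4)) = Add(8, 25, -20) = 13)
Function('P')(F, O) = 12 (Function('P')(F, O) = Add(10, 2) = 12)
Mul(7681, Pow(Add(3854, Function('P')(W, 15)), -1)) = Mul(7681, Pow(Add(3854, 12), -1)) = Mul(7681, Pow(3866, -1)) = Mul(7681, Rational(1, 3866)) = Rational(7681, 3866)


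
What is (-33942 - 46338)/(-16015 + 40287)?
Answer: -10035/3034 ≈ -3.3075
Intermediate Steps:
(-33942 - 46338)/(-16015 + 40287) = -80280/24272 = -80280*1/24272 = -10035/3034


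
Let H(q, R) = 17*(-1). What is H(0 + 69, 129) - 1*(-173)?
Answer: 156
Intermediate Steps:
H(q, R) = -17
H(0 + 69, 129) - 1*(-173) = -17 - 1*(-173) = -17 + 173 = 156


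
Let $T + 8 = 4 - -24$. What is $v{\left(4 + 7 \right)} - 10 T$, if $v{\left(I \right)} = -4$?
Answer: $-204$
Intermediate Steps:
$T = 20$ ($T = -8 + \left(4 - -24\right) = -8 + \left(4 + 24\right) = -8 + 28 = 20$)
$v{\left(4 + 7 \right)} - 10 T = -4 - 200 = -204$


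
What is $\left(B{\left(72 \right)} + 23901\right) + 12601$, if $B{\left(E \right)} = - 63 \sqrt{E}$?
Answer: $36502 - 378 \sqrt{2} \approx 35967.0$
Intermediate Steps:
$\left(B{\left(72 \right)} + 23901\right) + 12601 = \left(- 63 \sqrt{72} + 23901\right) + 12601 = \left(- 63 \cdot 6 \sqrt{2} + 23901\right) + 12601 = \left(- 378 \sqrt{2} + 23901\right) + 12601 = \left(23901 - 378 \sqrt{2}\right) + 12601 = 36502 - 378 \sqrt{2}$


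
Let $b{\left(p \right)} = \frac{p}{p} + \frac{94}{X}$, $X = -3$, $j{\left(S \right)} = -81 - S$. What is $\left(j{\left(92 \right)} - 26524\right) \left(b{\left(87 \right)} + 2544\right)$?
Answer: $-67107359$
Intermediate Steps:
$b{\left(p \right)} = - \frac{91}{3}$ ($b{\left(p \right)} = \frac{p}{p} + \frac{94}{-3} = 1 + 94 \left(- \frac{1}{3}\right) = 1 - \frac{94}{3} = - \frac{91}{3}$)
$\left(j{\left(92 \right)} - 26524\right) \left(b{\left(87 \right)} + 2544\right) = \left(\left(-81 - 92\right) - 26524\right) \left(- \frac{91}{3} + 2544\right) = \left(\left(-81 - 92\right) - 26524\right) \frac{7541}{3} = \left(-173 - 26524\right) \frac{7541}{3} = \left(-26697\right) \frac{7541}{3} = -67107359$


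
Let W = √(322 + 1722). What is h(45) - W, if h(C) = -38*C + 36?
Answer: -1674 - 2*√511 ≈ -1719.2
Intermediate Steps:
h(C) = 36 - 38*C
W = 2*√511 (W = √2044 = 2*√511 ≈ 45.211)
h(45) - W = (36 - 38*45) - 2*√511 = (36 - 1710) - 2*√511 = -1674 - 2*√511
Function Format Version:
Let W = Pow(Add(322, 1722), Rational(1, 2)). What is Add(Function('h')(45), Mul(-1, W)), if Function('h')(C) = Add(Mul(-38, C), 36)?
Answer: Add(-1674, Mul(-2, Pow(511, Rational(1, 2)))) ≈ -1719.2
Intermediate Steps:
Function('h')(C) = Add(36, Mul(-38, C))
W = Mul(2, Pow(511, Rational(1, 2))) (W = Pow(2044, Rational(1, 2)) = Mul(2, Pow(511, Rational(1, 2))) ≈ 45.211)
Add(Function('h')(45), Mul(-1, W)) = Add(Add(36, Mul(-38, 45)), Mul(-1, Mul(2, Pow(511, Rational(1, 2))))) = Add(Add(36, -1710), Mul(-2, Pow(511, Rational(1, 2)))) = Add(-1674, Mul(-2, Pow(511, Rational(1, 2))))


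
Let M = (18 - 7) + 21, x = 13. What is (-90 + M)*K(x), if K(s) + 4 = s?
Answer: -522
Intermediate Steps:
K(s) = -4 + s
M = 32 (M = 11 + 21 = 32)
(-90 + M)*K(x) = (-90 + 32)*(-4 + 13) = -58*9 = -522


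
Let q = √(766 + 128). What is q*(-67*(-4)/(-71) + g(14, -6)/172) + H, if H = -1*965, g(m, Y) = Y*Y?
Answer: -965 - 10885*√894/3053 ≈ -1071.6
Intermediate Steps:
g(m, Y) = Y²
H = -965
q = √894 ≈ 29.900
q*(-67*(-4)/(-71) + g(14, -6)/172) + H = √894*(-67*(-4)/(-71) + (-6)²/172) - 965 = √894*(268*(-1/71) + 36*(1/172)) - 965 = √894*(-268/71 + 9/43) - 965 = √894*(-10885/3053) - 965 = -10885*√894/3053 - 965 = -965 - 10885*√894/3053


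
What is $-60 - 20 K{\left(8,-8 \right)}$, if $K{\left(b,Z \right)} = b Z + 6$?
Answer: $1100$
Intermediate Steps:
$K{\left(b,Z \right)} = 6 + Z b$ ($K{\left(b,Z \right)} = Z b + 6 = 6 + Z b$)
$-60 - 20 K{\left(8,-8 \right)} = -60 - 20 \left(6 - 64\right) = -60 - -1160 = -60 + 1160 = 1100$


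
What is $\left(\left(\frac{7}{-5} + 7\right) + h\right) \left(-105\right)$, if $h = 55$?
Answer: $-6363$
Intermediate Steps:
$\left(\left(\frac{7}{-5} + 7\right) + h\right) \left(-105\right) = \left(\left(\frac{7}{-5} + 7\right) + 55\right) \left(-105\right) = \left(\left(7 \left(- \frac{1}{5}\right) + 7\right) + 55\right) \left(-105\right) = \left(\left(- \frac{7}{5} + 7\right) + 55\right) \left(-105\right) = \left(\frac{28}{5} + 55\right) \left(-105\right) = \frac{303}{5} \left(-105\right) = -6363$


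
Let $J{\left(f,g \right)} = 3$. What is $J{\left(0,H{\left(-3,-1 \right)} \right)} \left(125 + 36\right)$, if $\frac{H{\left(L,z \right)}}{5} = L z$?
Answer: $483$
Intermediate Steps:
$H{\left(L,z \right)} = 5 L z$
$J{\left(0,H{\left(-3,-1 \right)} \right)} \left(125 + 36\right) = 3 \left(125 + 36\right) = 3 \cdot 161 = 483$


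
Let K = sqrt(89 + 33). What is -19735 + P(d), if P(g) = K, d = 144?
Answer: -19735 + sqrt(122) ≈ -19724.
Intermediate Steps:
K = sqrt(122) ≈ 11.045
P(g) = sqrt(122)
-19735 + P(d) = -19735 + sqrt(122)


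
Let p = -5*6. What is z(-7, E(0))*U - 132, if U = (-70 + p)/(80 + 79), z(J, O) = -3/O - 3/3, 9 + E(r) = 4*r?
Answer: -62764/477 ≈ -131.58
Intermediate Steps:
p = -30
E(r) = -9 + 4*r
z(J, O) = -1 - 3/O (z(J, O) = -3/O - 3*1/3 = -3/O - 1 = -1 - 3/O)
U = -100/159 (U = (-70 - 30)/(80 + 79) = -100/159 ≈ -0.62893)
z(-7, E(0))*U - 132 = ((-3 - (-9 + 4*0))/(-9 + 4*0))*(-100/159) - 132 = ((-3 - (-9 + 0))/(-9 + 0))*(-100/159) - 132 = ((-3 - 1*(-9))/(-9))*(-100/159) - 132 = -(-3 + 9)/9*(-100/159) - 132 = -1/9*6*(-100/159) - 132 = -2/3*(-100/159) - 132 = 200/477 - 132 = -62764/477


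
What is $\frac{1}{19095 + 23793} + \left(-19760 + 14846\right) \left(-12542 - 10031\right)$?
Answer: $\frac{4757296589137}{42888} \approx 1.1092 \cdot 10^{8}$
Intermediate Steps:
$\frac{1}{19095 + 23793} + \left(-19760 + 14846\right) \left(-12542 - 10031\right) = \frac{1}{42888} - 4914 \left(-12542 - 10031\right) = \frac{1}{42888} - -110923722 = \frac{1}{42888} + 110923722 = \frac{4757296589137}{42888}$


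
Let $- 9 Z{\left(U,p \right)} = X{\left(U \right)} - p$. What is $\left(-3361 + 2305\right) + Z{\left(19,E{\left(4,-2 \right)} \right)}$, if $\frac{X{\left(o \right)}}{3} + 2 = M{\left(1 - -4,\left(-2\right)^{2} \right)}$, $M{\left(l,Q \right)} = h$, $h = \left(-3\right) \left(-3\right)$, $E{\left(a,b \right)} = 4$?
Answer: $- \frac{9521}{9} \approx -1057.9$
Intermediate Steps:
$h = 9$
$M{\left(l,Q \right)} = 9$
$X{\left(o \right)} = 21$ ($X{\left(o \right)} = -6 + 3 \cdot 9 = -6 + 27 = 21$)
$Z{\left(U,p \right)} = - \frac{7}{3} + \frac{p}{9}$ ($Z{\left(U,p \right)} = - \frac{21 - p}{9} = - \frac{7}{3} + \frac{p}{9}$)
$\left(-3361 + 2305\right) + Z{\left(19,E{\left(4,-2 \right)} \right)} = \left(-3361 + 2305\right) + \left(- \frac{7}{3} + \frac{1}{9} \cdot 4\right) = -1056 + \left(- \frac{7}{3} + \frac{4}{9}\right) = -1056 - \frac{17}{9} = - \frac{9521}{9}$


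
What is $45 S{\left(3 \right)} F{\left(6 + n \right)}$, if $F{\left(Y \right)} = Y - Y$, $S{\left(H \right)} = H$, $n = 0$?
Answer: $0$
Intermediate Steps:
$F{\left(Y \right)} = 0$
$45 S{\left(3 \right)} F{\left(6 + n \right)} = 45 \cdot 3 \cdot 0 = 135 \cdot 0 = 0$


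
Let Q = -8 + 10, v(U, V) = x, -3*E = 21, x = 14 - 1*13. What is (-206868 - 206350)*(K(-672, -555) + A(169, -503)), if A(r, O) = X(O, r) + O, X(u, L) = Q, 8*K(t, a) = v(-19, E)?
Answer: 827882263/4 ≈ 2.0697e+8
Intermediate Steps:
x = 1 (x = 14 - 13 = 1)
E = -7 (E = -⅓*21 = -7)
v(U, V) = 1
K(t, a) = ⅛ (K(t, a) = (⅛)*1 = ⅛)
Q = 2
X(u, L) = 2
A(r, O) = 2 + O
(-206868 - 206350)*(K(-672, -555) + A(169, -503)) = (-206868 - 206350)*(⅛ + (2 - 503)) = -413218*(⅛ - 501) = -413218*(-4007/8) = 827882263/4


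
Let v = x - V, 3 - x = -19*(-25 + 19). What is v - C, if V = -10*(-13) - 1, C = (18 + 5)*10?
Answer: -470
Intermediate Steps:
x = -111 (x = 3 - (-19)*(-25 + 19) = 3 - (-19)*(-6) = 3 - 1*114 = 3 - 114 = -111)
C = 230 (C = 23*10 = 230)
V = 129 (V = 130 - 1 = 129)
v = -240 (v = -111 - 1*129 = -111 - 129 = -240)
v - C = -240 - 1*230 = -240 - 230 = -470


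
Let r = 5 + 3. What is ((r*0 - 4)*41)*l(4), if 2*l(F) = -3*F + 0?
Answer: 984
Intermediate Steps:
r = 8
l(F) = -3*F/2 (l(F) = (-3*F + 0)/2 = (-3*F)/2 = -3*F/2)
((r*0 - 4)*41)*l(4) = ((8*0 - 4)*41)*(-3/2*4) = ((0 - 4)*41)*(-6) = -4*41*(-6) = -164*(-6) = 984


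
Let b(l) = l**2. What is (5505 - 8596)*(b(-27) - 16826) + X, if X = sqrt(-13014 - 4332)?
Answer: 49755827 + 7*I*sqrt(354) ≈ 4.9756e+7 + 131.7*I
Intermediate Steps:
X = 7*I*sqrt(354) (X = sqrt(-17346) = 7*I*sqrt(354) ≈ 131.7*I)
(5505 - 8596)*(b(-27) - 16826) + X = (5505 - 8596)*((-27)**2 - 16826) + 7*I*sqrt(354) = -3091*(729 - 16826) + 7*I*sqrt(354) = -3091*(-16097) + 7*I*sqrt(354) = 49755827 + 7*I*sqrt(354)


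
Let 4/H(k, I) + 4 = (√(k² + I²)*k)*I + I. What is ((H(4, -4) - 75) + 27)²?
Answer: 148620609/64516 + 48764*√2/16129 ≈ 2307.9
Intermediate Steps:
H(k, I) = 4/(-4 + I + I*k*√(I² + k²)) (H(k, I) = 4/(-4 + ((√(k² + I²)*k)*I + I)) = 4/(-4 + ((√(I² + k²)*k)*I + I)) = 4/(-4 + ((k*√(I² + k²))*I + I)) = 4/(-4 + (I*k*√(I² + k²) + I)) = 4/(-4 + (I + I*k*√(I² + k²))) = 4/(-4 + I + I*k*√(I² + k²)))
((H(4, -4) - 75) + 27)² = ((4/(-4 - 4 - 4*4*√((-4)² + 4²)) - 75) + 27)² = ((4/(-4 - 4 - 4*4*√(16 + 16)) - 75) + 27)² = ((4/(-4 - 4 - 4*4*√32) - 75) + 27)² = ((4/(-4 - 4 - 4*4*4*√2) - 75) + 27)² = ((4/(-4 - 4 - 64*√2) - 75) + 27)² = ((4/(-8 - 64*√2) - 75) + 27)² = ((-75 + 4/(-8 - 64*√2)) + 27)² = (-48 + 4/(-8 - 64*√2))²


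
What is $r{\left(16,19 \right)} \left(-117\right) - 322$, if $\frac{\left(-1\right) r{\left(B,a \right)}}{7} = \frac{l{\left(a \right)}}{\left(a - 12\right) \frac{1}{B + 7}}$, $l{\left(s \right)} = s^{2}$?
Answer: $971129$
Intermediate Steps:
$r{\left(B,a \right)} = - \frac{7 a^{2} \left(7 + B\right)}{-12 + a}$ ($r{\left(B,a \right)} = - 7 \frac{a^{2}}{\left(a - 12\right) \frac{1}{B + 7}} = - 7 \frac{a^{2}}{\left(-12 + a\right) \frac{1}{7 + B}} = - 7 \frac{a^{2}}{\frac{1}{7 + B} \left(-12 + a\right)} = - 7 a^{2} \frac{7 + B}{-12 + a} = - 7 \frac{a^{2} \left(7 + B\right)}{-12 + a} = - \frac{7 a^{2} \left(7 + B\right)}{-12 + a}$)
$r{\left(16,19 \right)} \left(-117\right) - 322 = \frac{7 \cdot 19^{2} \left(-7 - 16\right)}{-12 + 19} \left(-117\right) - 322 = 7 \cdot 361 \cdot \frac{1}{7} \left(-7 - 16\right) \left(-117\right) - 322 = 7 \cdot 361 \cdot \frac{1}{7} \left(-23\right) \left(-117\right) - 322 = \left(-8303\right) \left(-117\right) - 322 = 971451 - 322 = 971129$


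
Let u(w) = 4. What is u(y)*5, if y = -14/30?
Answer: 20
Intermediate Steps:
y = -7/15 (y = -14*1/30 = -7/15 ≈ -0.46667)
u(y)*5 = 4*5 = 20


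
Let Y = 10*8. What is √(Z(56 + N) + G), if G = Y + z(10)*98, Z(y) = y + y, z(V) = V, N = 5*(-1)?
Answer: √1162 ≈ 34.088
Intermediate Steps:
N = -5
Y = 80
Z(y) = 2*y
G = 1060 (G = 80 + 10*98 = 80 + 980 = 1060)
√(Z(56 + N) + G) = √(2*(56 - 5) + 1060) = √(2*51 + 1060) = √(102 + 1060) = √1162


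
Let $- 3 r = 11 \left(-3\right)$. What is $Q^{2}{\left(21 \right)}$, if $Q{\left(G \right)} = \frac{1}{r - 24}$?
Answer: $\frac{1}{169} \approx 0.0059172$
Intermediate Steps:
$r = 11$ ($r = - \frac{11 \left(-3\right)}{3} = \left(- \frac{1}{3}\right) \left(-33\right) = 11$)
$Q{\left(G \right)} = - \frac{1}{13}$ ($Q{\left(G \right)} = \frac{1}{11 - 24} = \frac{1}{-13} = - \frac{1}{13}$)
$Q^{2}{\left(21 \right)} = \left(- \frac{1}{13}\right)^{2} = \frac{1}{169}$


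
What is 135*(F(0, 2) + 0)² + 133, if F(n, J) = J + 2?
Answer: 2293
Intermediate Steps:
F(n, J) = 2 + J
135*(F(0, 2) + 0)² + 133 = 135*((2 + 2) + 0)² + 133 = 135*(4 + 0)² + 133 = 135*4² + 133 = 135*16 + 133 = 2160 + 133 = 2293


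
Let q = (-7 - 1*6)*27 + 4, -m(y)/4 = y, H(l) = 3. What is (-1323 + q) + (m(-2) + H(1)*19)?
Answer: -1605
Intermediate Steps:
m(y) = -4*y
q = -347 (q = (-7 - 6)*27 + 4 = -13*27 + 4 = -351 + 4 = -347)
(-1323 + q) + (m(-2) + H(1)*19) = (-1323 - 347) + (-4*(-2) + 3*19) = -1670 + (8 + 57) = -1670 + 65 = -1605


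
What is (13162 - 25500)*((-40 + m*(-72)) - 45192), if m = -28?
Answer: 533199008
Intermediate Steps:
(13162 - 25500)*((-40 + m*(-72)) - 45192) = (13162 - 25500)*((-40 - 28*(-72)) - 45192) = -12338*((-40 + 2016) - 45192) = -12338*(1976 - 45192) = -12338*(-43216) = 533199008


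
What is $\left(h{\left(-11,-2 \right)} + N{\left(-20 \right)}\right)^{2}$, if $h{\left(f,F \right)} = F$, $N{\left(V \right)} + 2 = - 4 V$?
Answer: $5776$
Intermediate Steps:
$N{\left(V \right)} = -2 - 4 V$
$\left(h{\left(-11,-2 \right)} + N{\left(-20 \right)}\right)^{2} = \left(-2 - -78\right)^{2} = \left(-2 + \left(-2 + 80\right)\right)^{2} = \left(-2 + 78\right)^{2} = 76^{2} = 5776$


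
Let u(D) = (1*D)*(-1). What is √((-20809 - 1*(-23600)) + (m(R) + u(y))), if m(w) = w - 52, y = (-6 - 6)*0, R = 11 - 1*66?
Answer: 2*√671 ≈ 51.807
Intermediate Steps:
R = -55 (R = 11 - 66 = -55)
y = 0 (y = -12*0 = 0)
u(D) = -D (u(D) = D*(-1) = -D)
m(w) = -52 + w
√((-20809 - 1*(-23600)) + (m(R) + u(y))) = √((-20809 - 1*(-23600)) + ((-52 - 55) - 1*0)) = √((-20809 + 23600) + (-107 + 0)) = √(2791 - 107) = √2684 = 2*√671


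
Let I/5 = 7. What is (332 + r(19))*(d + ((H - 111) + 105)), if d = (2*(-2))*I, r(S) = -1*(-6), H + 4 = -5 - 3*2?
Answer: -54418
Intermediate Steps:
I = 35 (I = 5*7 = 35)
H = -15 (H = -4 + (-5 - 3*2) = -4 + (-5 - 6) = -4 - 11 = -15)
r(S) = 6
d = -140 (d = (2*(-2))*35 = -4*35 = -140)
(332 + r(19))*(d + ((H - 111) + 105)) = (332 + 6)*(-140 + ((-15 - 111) + 105)) = 338*(-140 + (-126 + 105)) = 338*(-140 - 21) = 338*(-161) = -54418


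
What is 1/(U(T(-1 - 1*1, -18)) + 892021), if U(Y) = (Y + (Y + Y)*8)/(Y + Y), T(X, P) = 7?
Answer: 2/1784059 ≈ 1.1210e-6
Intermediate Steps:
U(Y) = 17/2 (U(Y) = (Y + (2*Y)*8)/((2*Y)) = (Y + 16*Y)*(1/(2*Y)) = (17*Y)*(1/(2*Y)) = 17/2)
1/(U(T(-1 - 1*1, -18)) + 892021) = 1/(17/2 + 892021) = 1/(1784059/2) = 2/1784059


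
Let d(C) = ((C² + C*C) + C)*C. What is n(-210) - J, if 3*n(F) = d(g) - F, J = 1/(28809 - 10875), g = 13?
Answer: 28532993/17934 ≈ 1591.0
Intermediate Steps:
d(C) = C*(C + 2*C²) (d(C) = ((C² + C²) + C)*C = (2*C² + C)*C = (C + 2*C²)*C = C*(C + 2*C²))
J = 1/17934 ≈ 5.5760e-5
n(F) = 1521 - F/3 (n(F) = (13²*(1 + 2*13) - F)/3 = (169*(1 + 26) - F)/3 = (169*27 - F)/3 = (4563 - F)/3 = 1521 - F/3)
n(-210) - J = (1521 - ⅓*(-210)) - 1*1/17934 = (1521 + 70) - 1/17934 = 1591 - 1/17934 = 28532993/17934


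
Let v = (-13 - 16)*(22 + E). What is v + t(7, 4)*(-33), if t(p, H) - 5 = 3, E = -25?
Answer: -177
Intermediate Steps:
t(p, H) = 8 (t(p, H) = 5 + 3 = 8)
v = 87 (v = (-13 - 16)*(22 - 25) = -29*(-3) = 87)
v + t(7, 4)*(-33) = 87 + 8*(-33) = 87 - 264 = -177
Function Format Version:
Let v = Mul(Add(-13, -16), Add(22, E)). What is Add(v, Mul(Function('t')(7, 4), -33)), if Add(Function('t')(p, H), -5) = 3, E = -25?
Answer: -177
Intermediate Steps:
Function('t')(p, H) = 8 (Function('t')(p, H) = Add(5, 3) = 8)
v = 87 (v = Mul(Add(-13, -16), Add(22, -25)) = Mul(-29, -3) = 87)
Add(v, Mul(Function('t')(7, 4), -33)) = Add(87, Mul(8, -33)) = Add(87, -264) = -177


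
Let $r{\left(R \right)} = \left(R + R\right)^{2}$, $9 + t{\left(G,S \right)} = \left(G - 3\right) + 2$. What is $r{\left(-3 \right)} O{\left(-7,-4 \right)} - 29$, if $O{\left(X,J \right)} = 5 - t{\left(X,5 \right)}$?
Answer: $763$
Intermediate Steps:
$t{\left(G,S \right)} = -10 + G$ ($t{\left(G,S \right)} = -9 + \left(\left(G - 3\right) + 2\right) = -9 + \left(\left(-3 + G\right) + 2\right) = -9 + \left(-1 + G\right) = -10 + G$)
$r{\left(R \right)} = 4 R^{2}$ ($r{\left(R \right)} = \left(2 R\right)^{2} = 4 R^{2}$)
$O{\left(X,J \right)} = 15 - X$ ($O{\left(X,J \right)} = 5 - \left(-10 + X\right) = 15 - X$)
$r{\left(-3 \right)} O{\left(-7,-4 \right)} - 29 = 4 \left(-3\right)^{2} \left(15 - -7\right) - 29 = 4 \cdot 9 \left(15 + 7\right) - 29 = 36 \cdot 22 - 29 = 792 - 29 = 763$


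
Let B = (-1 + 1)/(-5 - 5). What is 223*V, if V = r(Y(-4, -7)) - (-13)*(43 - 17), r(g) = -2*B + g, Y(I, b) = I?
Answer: 74482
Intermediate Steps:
B = 0 (B = 0/(-10) = 0*(-1/10) = 0)
r(g) = g (r(g) = -2*0 + g = 0 + g = g)
V = 334 (V = -4 - (-13)*(43 - 17) = -4 - (-13)*26 = -4 - 1*(-338) = -4 + 338 = 334)
223*V = 223*334 = 74482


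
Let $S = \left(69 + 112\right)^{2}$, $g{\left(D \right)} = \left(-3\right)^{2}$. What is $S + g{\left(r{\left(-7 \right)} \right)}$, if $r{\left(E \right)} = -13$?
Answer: $32770$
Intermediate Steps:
$g{\left(D \right)} = 9$
$S = 32761$ ($S = 181^{2} = 32761$)
$S + g{\left(r{\left(-7 \right)} \right)} = 32761 + 9 = 32770$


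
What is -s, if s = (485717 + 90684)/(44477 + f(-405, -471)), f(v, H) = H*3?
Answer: -82343/6152 ≈ -13.385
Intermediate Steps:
f(v, H) = 3*H
s = 82343/6152 (s = (485717 + 90684)/(44477 + 3*(-471)) = 576401/(44477 - 1413) = 576401/43064 = 576401*(1/43064) = 82343/6152 ≈ 13.385)
-s = -1*82343/6152 = -82343/6152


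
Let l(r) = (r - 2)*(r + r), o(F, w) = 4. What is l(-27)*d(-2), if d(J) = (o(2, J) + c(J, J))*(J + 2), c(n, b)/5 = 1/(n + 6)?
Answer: 0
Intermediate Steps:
c(n, b) = 5/(6 + n) (c(n, b) = 5/(n + 6) = 5/(6 + n))
l(r) = 2*r*(-2 + r) (l(r) = (-2 + r)*(2*r) = 2*r*(-2 + r))
d(J) = (2 + J)*(4 + 5/(6 + J)) (d(J) = (4 + 5/(6 + J))*(J + 2) = (4 + 5/(6 + J))*(2 + J) = (2 + J)*(4 + 5/(6 + J)))
l(-27)*d(-2) = (2*(-27)*(-2 - 27))*((58 + 4*(-2)² + 37*(-2))/(6 - 2)) = (2*(-27)*(-29))*((58 + 4*4 - 74)/4) = 1566*((58 + 16 - 74)/4) = 1566*((¼)*0) = 1566*0 = 0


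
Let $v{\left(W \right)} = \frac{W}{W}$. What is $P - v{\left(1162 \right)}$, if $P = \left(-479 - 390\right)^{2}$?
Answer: $755160$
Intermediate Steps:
$P = 755161$ ($P = \left(-869\right)^{2} = 755161$)
$v{\left(W \right)} = 1$
$P - v{\left(1162 \right)} = 755161 - 1 = 755160$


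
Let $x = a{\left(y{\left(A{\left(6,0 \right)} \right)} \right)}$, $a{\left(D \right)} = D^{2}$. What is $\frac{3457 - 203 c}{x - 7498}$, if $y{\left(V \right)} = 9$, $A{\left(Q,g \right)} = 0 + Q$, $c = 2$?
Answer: $- \frac{3051}{7417} \approx -0.41135$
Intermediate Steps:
$A{\left(Q,g \right)} = Q$
$x = 81$ ($x = 9^{2} = 81$)
$\frac{3457 - 203 c}{x - 7498} = \frac{3457 - 406}{81 - 7498} = \frac{3457 - 406}{-7417} = 3051 \left(- \frac{1}{7417}\right) = - \frac{3051}{7417}$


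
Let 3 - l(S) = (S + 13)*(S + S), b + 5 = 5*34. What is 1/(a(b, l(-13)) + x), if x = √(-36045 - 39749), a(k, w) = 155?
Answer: 155/99819 - I*√75794/99819 ≈ 0.0015528 - 0.0027581*I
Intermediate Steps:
b = 165 (b = -5 + 5*34 = -5 + 170 = 165)
l(S) = 3 - 2*S*(13 + S) (l(S) = 3 - (S + 13)*(S + S) = 3 - (13 + S)*2*S = 3 - 2*S*(13 + S))
x = I*√75794 (x = √(-75794) = I*√75794 ≈ 275.31*I)
1/(a(b, l(-13)) + x) = 1/(155 + I*√75794)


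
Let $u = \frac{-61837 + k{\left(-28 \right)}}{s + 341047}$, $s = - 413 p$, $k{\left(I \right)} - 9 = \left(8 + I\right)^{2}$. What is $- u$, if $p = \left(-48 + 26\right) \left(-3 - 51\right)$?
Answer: $- \frac{61428}{149597} \approx -0.41062$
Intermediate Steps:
$k{\left(I \right)} = 9 + \left(8 + I\right)^{2}$
$p = 1188$ ($p = \left(-22\right) \left(-54\right) = 1188$)
$s = -490644$ ($s = \left(-413\right) 1188 = -490644$)
$u = \frac{61428}{149597}$ ($u = \frac{-61837 + \left(9 + \left(8 - 28\right)^{2}\right)}{-490644 + 341047} = \frac{-61837 + \left(9 + \left(-20\right)^{2}\right)}{-149597} = \left(-61837 + \left(9 + 400\right)\right) \left(- \frac{1}{149597}\right) = \left(-61837 + 409\right) \left(- \frac{1}{149597}\right) = \left(-61428\right) \left(- \frac{1}{149597}\right) = \frac{61428}{149597} \approx 0.41062$)
$- u = \left(-1\right) \frac{61428}{149597} = - \frac{61428}{149597}$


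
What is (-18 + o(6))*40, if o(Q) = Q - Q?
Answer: -720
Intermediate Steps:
o(Q) = 0
(-18 + o(6))*40 = (-18 + 0)*40 = -18*40 = -720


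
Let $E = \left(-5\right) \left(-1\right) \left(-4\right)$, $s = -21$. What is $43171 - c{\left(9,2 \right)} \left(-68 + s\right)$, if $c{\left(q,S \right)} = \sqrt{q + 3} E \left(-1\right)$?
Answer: $43171 + 3560 \sqrt{3} \approx 49337.0$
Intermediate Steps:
$E = -20$ ($E = 5 \left(-4\right) = -20$)
$c{\left(q,S \right)} = 20 \sqrt{3 + q}$ ($c{\left(q,S \right)} = \sqrt{q + 3} \left(-20\right) \left(-1\right) = \sqrt{3 + q} \left(-20\right) \left(-1\right) = - 20 \sqrt{3 + q} \left(-1\right) = 20 \sqrt{3 + q}$)
$43171 - c{\left(9,2 \right)} \left(-68 + s\right) = 43171 - 20 \sqrt{3 + 9} \left(-68 - 21\right) = 43171 - 20 \sqrt{12} \left(-89\right) = 43171 - 20 \cdot 2 \sqrt{3} \left(-89\right) = 43171 - 40 \sqrt{3} \left(-89\right) = 43171 - - 3560 \sqrt{3} = 43171 + 3560 \sqrt{3}$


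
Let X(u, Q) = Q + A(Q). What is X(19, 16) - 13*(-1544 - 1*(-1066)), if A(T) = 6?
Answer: 6236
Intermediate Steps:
X(u, Q) = 6 + Q (X(u, Q) = Q + 6 = 6 + Q)
X(19, 16) - 13*(-1544 - 1*(-1066)) = (6 + 16) - 13*(-1544 - 1*(-1066)) = 22 - 13*(-1544 + 1066) = 22 - 13*(-478) = 22 + 6214 = 6236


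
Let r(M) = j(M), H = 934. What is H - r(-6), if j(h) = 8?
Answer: 926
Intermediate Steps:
r(M) = 8
H - r(-6) = 934 - 1*8 = 934 - 8 = 926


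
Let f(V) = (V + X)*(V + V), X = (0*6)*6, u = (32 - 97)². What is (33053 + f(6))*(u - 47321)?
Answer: -1427555000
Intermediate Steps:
u = 4225 (u = (-65)² = 4225)
X = 0 (X = 0*6 = 0)
f(V) = 2*V² (f(V) = (V + 0)*(V + V) = V*(2*V) = 2*V²)
(33053 + f(6))*(u - 47321) = (33053 + 2*6²)*(4225 - 47321) = (33053 + 2*36)*(-43096) = (33053 + 72)*(-43096) = 33125*(-43096) = -1427555000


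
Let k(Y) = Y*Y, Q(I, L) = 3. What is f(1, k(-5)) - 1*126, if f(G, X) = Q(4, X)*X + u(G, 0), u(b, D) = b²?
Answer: -50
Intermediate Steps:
k(Y) = Y²
f(G, X) = G² + 3*X (f(G, X) = 3*X + G² = G² + 3*X)
f(1, k(-5)) - 1*126 = (1² + 3*(-5)²) - 1*126 = (1 + 3*25) - 126 = (1 + 75) - 126 = 76 - 126 = -50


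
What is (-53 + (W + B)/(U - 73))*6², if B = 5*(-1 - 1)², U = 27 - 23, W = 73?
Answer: -45000/23 ≈ -1956.5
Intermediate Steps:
U = 4
B = 20 (B = 5*(-2)² = 5*4 = 20)
(-53 + (W + B)/(U - 73))*6² = (-53 + (73 + 20)/(4 - 73))*6² = (-53 + 93/(-69))*36 = (-53 + 93*(-1/69))*36 = (-53 - 31/23)*36 = -1250/23*36 = -45000/23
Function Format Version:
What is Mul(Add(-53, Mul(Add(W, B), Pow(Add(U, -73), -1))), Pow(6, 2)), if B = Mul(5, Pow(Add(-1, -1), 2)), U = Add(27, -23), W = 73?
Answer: Rational(-45000, 23) ≈ -1956.5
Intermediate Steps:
U = 4
B = 20 (B = Mul(5, Pow(-2, 2)) = Mul(5, 4) = 20)
Mul(Add(-53, Mul(Add(W, B), Pow(Add(U, -73), -1))), Pow(6, 2)) = Mul(Add(-53, Mul(Add(73, 20), Pow(Add(4, -73), -1))), Pow(6, 2)) = Mul(Add(-53, Mul(93, Pow(-69, -1))), 36) = Mul(Add(-53, Mul(93, Rational(-1, 69))), 36) = Mul(Add(-53, Rational(-31, 23)), 36) = Mul(Rational(-1250, 23), 36) = Rational(-45000, 23)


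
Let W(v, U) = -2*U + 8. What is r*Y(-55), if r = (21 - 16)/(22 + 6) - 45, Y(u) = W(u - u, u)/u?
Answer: 14809/154 ≈ 96.162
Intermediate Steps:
W(v, U) = 8 - 2*U
Y(u) = (8 - 2*u)/u
r = -1255/28 (r = 5/28 - 45 = -1255/28 ≈ -44.821)
r*Y(-55) = -1255*(-2 + 8/(-55))/28 = -1255*(-2 + 8*(-1/55))/28 = -1255*(-2 - 8/55)/28 = -1255/28*(-118/55) = 14809/154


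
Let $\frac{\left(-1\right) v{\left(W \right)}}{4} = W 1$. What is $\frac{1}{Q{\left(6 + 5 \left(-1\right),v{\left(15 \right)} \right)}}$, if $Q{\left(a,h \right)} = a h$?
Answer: $- \frac{1}{60} \approx -0.016667$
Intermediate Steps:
$v{\left(W \right)} = - 4 W$ ($v{\left(W \right)} = - 4 W 1 = - 4 W$)
$\frac{1}{Q{\left(6 + 5 \left(-1\right),v{\left(15 \right)} \right)}} = \frac{1}{\left(6 + 5 \left(-1\right)\right) \left(\left(-4\right) 15\right)} = \frac{1}{\left(6 - 5\right) \left(-60\right)} = \frac{1}{1 \left(-60\right)} = \frac{1}{-60} = - \frac{1}{60}$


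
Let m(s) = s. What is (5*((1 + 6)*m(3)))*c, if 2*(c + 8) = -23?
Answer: -4095/2 ≈ -2047.5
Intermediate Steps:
c = -39/2 (c = -8 + (½)*(-23) = -8 - 23/2 = -39/2 ≈ -19.500)
(5*((1 + 6)*m(3)))*c = (5*((1 + 6)*3))*(-39/2) = (5*(7*3))*(-39/2) = (5*21)*(-39/2) = 105*(-39/2) = -4095/2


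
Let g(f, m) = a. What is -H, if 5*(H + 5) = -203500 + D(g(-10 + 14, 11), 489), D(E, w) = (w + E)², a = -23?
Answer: -13631/5 ≈ -2726.2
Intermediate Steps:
g(f, m) = -23
D(E, w) = (E + w)²
H = 13631/5 (H = -5 + (-203500 + (-23 + 489)²)/5 = -5 + (-203500 + 466²)/5 = -5 + (-203500 + 217156)/5 = -5 + (⅕)*13656 = -5 + 13656/5 = 13631/5 ≈ 2726.2)
-H = -1*13631/5 = -13631/5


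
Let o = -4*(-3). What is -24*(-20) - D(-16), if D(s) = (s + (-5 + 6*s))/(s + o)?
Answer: 1803/4 ≈ 450.75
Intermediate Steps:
o = 12
D(s) = (-5 + 7*s)/(12 + s) (D(s) = (s + (-5 + 6*s))/(s + 12) = (-5 + 7*s)/(12 + s))
-24*(-20) - D(-16) = -24*(-20) - (-5 + 7*(-16))/(12 - 16) = 480 - (-5 - 112)/(-4) = 480 - (-1)*(-117)/4 = 480 - 1*117/4 = 480 - 117/4 = 1803/4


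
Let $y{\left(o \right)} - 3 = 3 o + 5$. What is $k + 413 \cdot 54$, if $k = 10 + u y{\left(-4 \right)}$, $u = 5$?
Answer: $22292$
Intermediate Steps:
$y{\left(o \right)} = 8 + 3 o$ ($y{\left(o \right)} = 3 + \left(3 o + 5\right) = 3 + \left(5 + 3 o\right) = 8 + 3 o$)
$k = -10$ ($k = 10 + 5 \left(8 + 3 \left(-4\right)\right) = 10 + 5 \left(8 - 12\right) = 10 + 5 \left(-4\right) = 10 - 20 = -10$)
$k + 413 \cdot 54 = -10 + 413 \cdot 54 = -10 + 22302 = 22292$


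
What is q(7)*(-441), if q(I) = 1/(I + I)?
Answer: -63/2 ≈ -31.500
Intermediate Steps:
q(I) = 1/(2*I)
q(7)*(-441) = ((½)/7)*(-441) = ((½)*(⅐))*(-441) = (1/14)*(-441) = -63/2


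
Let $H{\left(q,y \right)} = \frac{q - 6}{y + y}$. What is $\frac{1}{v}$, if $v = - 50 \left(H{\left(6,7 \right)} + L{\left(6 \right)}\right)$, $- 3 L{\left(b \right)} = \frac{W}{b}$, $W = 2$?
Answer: $\frac{9}{50} \approx 0.18$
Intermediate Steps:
$H{\left(q,y \right)} = \frac{-6 + q}{2 y}$
$L{\left(b \right)} = - \frac{2}{3 b}$ ($L{\left(b \right)} = - \frac{2 \frac{1}{b}}{3} = - \frac{2}{3 b}$)
$v = \frac{50}{9}$ ($v = - 50 \left(\frac{-6 + 6}{2 \cdot 7} - \frac{2}{3 \cdot 6}\right) = - 50 \left(\frac{1}{2} \cdot \frac{1}{7} \cdot 0 - \frac{1}{9}\right) = - 50 \left(0 - \frac{1}{9}\right) = \left(-50\right) \left(- \frac{1}{9}\right) = \frac{50}{9} \approx 5.5556$)
$\frac{1}{v} = \frac{1}{\frac{50}{9}} = \frac{9}{50}$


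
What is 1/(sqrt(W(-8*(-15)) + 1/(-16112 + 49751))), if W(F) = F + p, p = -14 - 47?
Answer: sqrt(66763390578)/1984702 ≈ 0.13019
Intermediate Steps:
p = -61
W(F) = -61 + F (W(F) = F - 61 = -61 + F)
1/(sqrt(W(-8*(-15)) + 1/(-16112 + 49751))) = 1/(sqrt((-61 - 8*(-15)) + 1/(-16112 + 49751))) = 1/(sqrt((-61 + 120) + 1/33639)) = 1/(sqrt(59 + 1/33639)) = 1/(sqrt(1984702/33639)) = 1/(sqrt(66763390578)/33639) = sqrt(66763390578)/1984702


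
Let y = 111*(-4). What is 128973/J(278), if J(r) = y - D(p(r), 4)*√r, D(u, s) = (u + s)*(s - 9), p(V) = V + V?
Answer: 14316003/544830716 + 22570275*√278/136207679 ≈ 2.7891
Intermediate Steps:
p(V) = 2*V
D(u, s) = (-9 + s)*(s + u) (D(u, s) = (s + u)*(-9 + s) = (-9 + s)*(s + u))
y = -444
J(r) = -444 - √r*(-20 - 10*r) (J(r) = -444 - (4² - 9*4 - 18*r + 4*(2*r))*√r = -444 - (16 - 36 - 18*r + 8*r)*√r = -444 - (-20 - 10*r)*√r = -444 - √r*(-20 - 10*r))
128973/J(278) = 128973/(-444 + 10*√278*(2 + 278)) = 128973/(-444 + 10*√278*280) = 128973/(-444 + 2800*√278)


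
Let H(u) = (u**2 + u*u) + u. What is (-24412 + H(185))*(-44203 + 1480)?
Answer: -1889339229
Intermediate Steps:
H(u) = u + 2*u**2 (H(u) = (u**2 + u**2) + u = 2*u**2 + u = u + 2*u**2)
(-24412 + H(185))*(-44203 + 1480) = (-24412 + 185*(1 + 2*185))*(-44203 + 1480) = (-24412 + 185*(1 + 370))*(-42723) = (-24412 + 185*371)*(-42723) = (-24412 + 68635)*(-42723) = 44223*(-42723) = -1889339229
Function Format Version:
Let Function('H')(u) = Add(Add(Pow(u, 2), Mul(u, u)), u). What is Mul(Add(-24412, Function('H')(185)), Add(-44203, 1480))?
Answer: -1889339229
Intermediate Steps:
Function('H')(u) = Add(u, Mul(2, Pow(u, 2))) (Function('H')(u) = Add(Add(Pow(u, 2), Pow(u, 2)), u) = Add(Mul(2, Pow(u, 2)), u) = Add(u, Mul(2, Pow(u, 2))))
Mul(Add(-24412, Function('H')(185)), Add(-44203, 1480)) = Mul(Add(-24412, Mul(185, Add(1, Mul(2, 185)))), Add(-44203, 1480)) = Mul(Add(-24412, Mul(185, Add(1, 370))), -42723) = Mul(Add(-24412, Mul(185, 371)), -42723) = Mul(Add(-24412, 68635), -42723) = Mul(44223, -42723) = -1889339229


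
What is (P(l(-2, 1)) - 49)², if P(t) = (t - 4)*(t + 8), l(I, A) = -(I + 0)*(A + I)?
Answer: 7225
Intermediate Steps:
l(I, A) = -I*(A + I)
P(t) = (-4 + t)*(8 + t)
(P(l(-2, 1)) - 49)² = ((-32 + (-1*(-2)*(1 - 2))² + 4*(-1*(-2)*(1 - 2))) - 49)² = ((-32 + (-1*(-2)*(-1))² + 4*(-1*(-2)*(-1))) - 49)² = ((-32 + (-2)² + 4*(-2)) - 49)² = ((-32 + 4 - 8) - 49)² = (-36 - 49)² = (-85)² = 7225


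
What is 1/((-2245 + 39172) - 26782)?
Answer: 1/10145 ≈ 9.8571e-5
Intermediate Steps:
1/((-2245 + 39172) - 26782) = 1/(36927 - 26782) = 1/10145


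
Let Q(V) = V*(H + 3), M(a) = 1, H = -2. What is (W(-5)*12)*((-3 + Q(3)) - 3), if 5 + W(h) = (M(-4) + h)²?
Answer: -396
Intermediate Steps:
W(h) = -5 + (1 + h)²
Q(V) = V (Q(V) = V*(-2 + 3) = V*1 = V)
(W(-5)*12)*((-3 + Q(3)) - 3) = ((-5 + (1 - 5)²)*12)*((-3 + 3) - 3) = ((-5 + (-4)²)*12)*(0 - 3) = ((-5 + 16)*12)*(-3) = (11*12)*(-3) = 132*(-3) = -396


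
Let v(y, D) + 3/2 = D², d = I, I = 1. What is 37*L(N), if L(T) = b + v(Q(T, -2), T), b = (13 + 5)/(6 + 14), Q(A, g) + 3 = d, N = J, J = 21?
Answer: 81474/5 ≈ 16295.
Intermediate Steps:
N = 21
d = 1
Q(A, g) = -2 (Q(A, g) = -3 + 1 = -2)
b = 9/10 (b = 18/20 = 18*(1/20) = 9/10 ≈ 0.90000)
v(y, D) = -3/2 + D²
L(T) = -⅗ + T² (L(T) = 9/10 + (-3/2 + T²) = -⅗ + T²)
37*L(N) = 37*(-⅗ + 21²) = 37*(-⅗ + 441) = 37*(2202/5) = 81474/5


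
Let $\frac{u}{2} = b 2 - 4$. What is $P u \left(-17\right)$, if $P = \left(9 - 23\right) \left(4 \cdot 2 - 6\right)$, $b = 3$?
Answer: $1904$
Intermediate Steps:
$u = 4$ ($u = 2 \left(3 \cdot 2 - 4\right) = 2 \left(6 - 4\right) = 2 \cdot 2 = 4$)
$P = -28$ ($P = - 14 \left(8 - 6\right) = \left(-14\right) 2 = -28$)
$P u \left(-17\right) = \left(-28\right) 4 \left(-17\right) = \left(-112\right) \left(-17\right) = 1904$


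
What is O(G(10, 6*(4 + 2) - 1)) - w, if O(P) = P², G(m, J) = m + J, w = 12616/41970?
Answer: 42488317/20985 ≈ 2024.7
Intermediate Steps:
w = 6308/20985 (w = 12616*(1/41970) = 6308/20985 ≈ 0.30060)
G(m, J) = J + m
O(G(10, 6*(4 + 2) - 1)) - w = ((6*(4 + 2) - 1) + 10)² - 1*6308/20985 = ((6*6 - 1) + 10)² - 6308/20985 = ((36 - 1) + 10)² - 6308/20985 = (35 + 10)² - 6308/20985 = 45² - 6308/20985 = 2025 - 6308/20985 = 42488317/20985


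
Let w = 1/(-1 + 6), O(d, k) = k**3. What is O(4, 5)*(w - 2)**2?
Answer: 405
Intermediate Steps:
w = 1/5 ≈ 0.20000
O(4, 5)*(w - 2)**2 = 5**3*(1/5 - 2)**2 = 125*(-9/5)**2 = 125*(81/25) = 405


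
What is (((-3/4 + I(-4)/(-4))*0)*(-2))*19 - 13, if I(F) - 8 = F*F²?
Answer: -13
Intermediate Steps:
I(F) = 8 + F³ (I(F) = 8 + F*F² = 8 + F³)
(((-3/4 + I(-4)/(-4))*0)*(-2))*19 - 13 = (((-3/4 + (8 + (-4)³)/(-4))*0)*(-2))*19 - 13 = (((-3*¼ + (8 - 64)*(-¼))*0)*(-2))*19 - 13 = (((-¾ - 56*(-¼))*0)*(-2))*19 - 13 = (((-¾ + 14)*0)*(-2))*19 - 13 = (((53/4)*0)*(-2))*19 - 13 = (0*(-2))*19 - 13 = 0*19 - 13 = 0 - 13 = -13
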